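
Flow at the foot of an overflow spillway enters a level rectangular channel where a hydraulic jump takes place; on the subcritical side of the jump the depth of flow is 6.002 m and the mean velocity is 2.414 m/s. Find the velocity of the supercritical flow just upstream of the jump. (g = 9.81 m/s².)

V₁ = 14.26 m/s

Fr₂ = V₂/√(g·y₂) = 2.414/√(9.81×6.002) = 0.3146.
From the momentum equation (using Fr₂), y₁/y₂ = ½[√(1 + 8Fr₂²) − 1] = ½[√1.7918 − 1] = 0.1693.
y₁ = 0.1693 × 6.002 = 1.016 m.
V₁ = q/y₁ = 14.49/1.016 = 14.26 m/s.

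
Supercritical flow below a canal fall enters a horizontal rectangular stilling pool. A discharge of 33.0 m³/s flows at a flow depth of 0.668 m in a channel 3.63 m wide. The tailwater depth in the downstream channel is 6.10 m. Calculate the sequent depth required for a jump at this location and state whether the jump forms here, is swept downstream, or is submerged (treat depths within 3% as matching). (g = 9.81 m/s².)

y₂ = 4.70 m; the jump is submerged

q = Q/b = 33.0/3.63 = 9.09 m²/s; V₁ = q/y₁ = 13.6 m/s. Fr₁ = V₁/√(g·y₁) = 5.32.
Sequent-depth ratio: y₂/y₁ = ½[√(1 + 8Fr₁²) − 1] = ½[√227.1 − 1] = 7.03.
y₂ = 7.03 × 0.668 = 4.70 m.
Tailwater y_tw = 6.10 m: y_tw > y₂, so the jump is submerged.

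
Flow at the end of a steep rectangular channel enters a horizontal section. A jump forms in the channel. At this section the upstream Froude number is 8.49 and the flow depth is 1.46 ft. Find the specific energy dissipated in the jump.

ΔE = 36.9 ft

Fr₁ = 8.49 (given).
Bélanger equation: y₂/y₁ = ½[√(1 + 8Fr₁²) − 1] = ½[√577.6 − 1] = 11.5.
y₂ = 11.5 × 1.46 = 16.8 ft.
Head loss: ΔE = (y₂ − y₁)³/(4y₁y₂) = (16.8 − 1.46)³/(4×1.46×16.8) = 3620/98.2 = 36.9 ft.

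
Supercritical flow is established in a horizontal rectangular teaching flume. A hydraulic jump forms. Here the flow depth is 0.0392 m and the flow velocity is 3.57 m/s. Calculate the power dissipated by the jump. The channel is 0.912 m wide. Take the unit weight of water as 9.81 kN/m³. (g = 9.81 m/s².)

P = 0.473 kW

Fr₁ = V₁/√(g·y₁) = 3.57/√(9.81×0.0392) = 5.76.
Conjugate-depth relation: y₂/y₁ = ½[√(1 + 8Fr₁²) − 1] = ½[√266.1 − 1] = 7.66.
y₂ = 7.66 × 0.0392 = 0.300 m.
q = V₁·y₁ = 3.57 × 0.0392 = 0.140 m²/s. V₂ = q/y₂ = 0.140/0.300 = 0.466 m/s. E₁ = y₁ + V₁²/2g = 0.689 m; E₂ = y₂ + V₂²/2g = 0.311 m. ΔE = E₁ − E₂ = 0.378 m.
Q = q·b = 0.140 × 0.912 = 0.128 m³/s. P = γ·Q·ΔE = 9.81 × 0.128 × 0.378 = 0.473 kW.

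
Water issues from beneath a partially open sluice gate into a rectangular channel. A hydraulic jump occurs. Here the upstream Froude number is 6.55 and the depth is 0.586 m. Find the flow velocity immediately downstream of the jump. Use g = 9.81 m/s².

V₂ = 1.79 m/s

Fr₁ = 6.55 (given).
Bélanger equation: y₂/y₁ = ½[√(1 + 8Fr₁²) − 1] = ½[√344.2 − 1] = 8.78.
y₂ = 8.78 × 0.586 = 5.14 m.
V₁ = Fr₁·√(g·y₁) = 6.55×√(9.81×0.586) = 15.7 m/s; q = V₁·y₁ = 9.20 m²/s.
V₂ = q/y₂ = 9.20/5.14 = 1.79 m/s.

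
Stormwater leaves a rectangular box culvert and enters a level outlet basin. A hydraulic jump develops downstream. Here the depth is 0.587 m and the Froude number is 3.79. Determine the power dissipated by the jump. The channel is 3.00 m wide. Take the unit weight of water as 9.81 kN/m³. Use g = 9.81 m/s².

P = 276 kW

Fr₁ = 3.79 (given).
Bélanger equation: y₂/y₁ = ½[√(1 + 8Fr₁²) − 1] = ½[√115.9 − 1] = 4.88.
y₂ = 4.88 × 0.587 = 2.87 m.
Head loss: ΔE = (y₂ − y₁)³/(4y₁y₂) = (2.87 − 0.587)³/(4×0.587×2.87) = 11.8/6.73 = 1.76 m.
V₁ = Fr₁·√(g·y₁) = 3.79×√(9.81×0.587) = 9.09 m/s; q = V₁·y₁ = 5.34 m²/s. Q = q·b = 5.34 × 3.00 = 16.0 m³/s. P = γ·Q·ΔE = 9.81 × 16.0 × 1.76 = 276 kW.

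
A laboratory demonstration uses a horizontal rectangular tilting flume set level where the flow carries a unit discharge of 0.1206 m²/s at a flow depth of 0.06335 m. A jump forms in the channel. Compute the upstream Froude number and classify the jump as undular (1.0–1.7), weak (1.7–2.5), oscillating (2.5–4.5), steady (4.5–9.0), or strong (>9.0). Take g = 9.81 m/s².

V₁ = q/y₁ = 0.1206/0.06335 = 1.904 m/s. Fr₁ = V₁/√(g·y₁) = 1.904/√(9.81×0.06335) = 2.415.
Fr₁ = 2.415 lies in the weak range.

Fr₁ = 2.415; weak jump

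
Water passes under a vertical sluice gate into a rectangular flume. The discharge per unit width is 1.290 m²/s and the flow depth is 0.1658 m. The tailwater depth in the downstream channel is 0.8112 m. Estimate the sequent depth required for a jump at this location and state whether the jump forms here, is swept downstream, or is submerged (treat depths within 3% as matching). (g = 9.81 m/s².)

V₁ = q/y₁ = 1.290/0.1658 = 7.780 m/s. Fr₁ = V₁/√(g·y₁) = 7.780/√(9.81×0.1658) = 6.101.
From the momentum equation for a rectangular channel, y₂/y₁ = ½[√(1 + 8Fr₁²) − 1] = ½[√298.75 − 1] = 8.142.
y₂ = 8.142 × 0.1658 = 1.350 m.
Tailwater y_tw = 0.8112 m: y_tw < y₂, so the jump is swept downstream.

y₂ = 1.350 m; the jump is swept downstream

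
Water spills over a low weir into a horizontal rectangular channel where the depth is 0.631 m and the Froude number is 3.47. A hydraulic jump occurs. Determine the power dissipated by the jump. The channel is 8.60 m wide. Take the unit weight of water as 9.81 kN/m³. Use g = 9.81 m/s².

Fr₁ = 3.47 (given).
From the momentum equation for a rectangular channel, y₂/y₁ = ½[√(1 + 8Fr₁²) − 1] = ½[√97.33 − 1] = 4.43.
y₂ = 4.43 × 0.631 = 2.80 m.
V₁ = Fr₁·√(g·y₁) = 3.47×√(9.81×0.631) = 8.63 m/s; q = V₁·y₁ = 5.45 m²/s. V₂ = q/y₂ = 5.45/2.80 = 1.95 m/s. E₁ = y₁ + V₁²/2g = 4.43 m; E₂ = y₂ + V₂²/2g = 2.99 m. ΔE = E₁ − E₂ = 1.44 m.
Q = q·b = 5.45 × 8.60 = 46.8 m³/s. P = γ·Q·ΔE = 9.81 × 46.8 × 1.44 = 662 kW.

P = 662 kW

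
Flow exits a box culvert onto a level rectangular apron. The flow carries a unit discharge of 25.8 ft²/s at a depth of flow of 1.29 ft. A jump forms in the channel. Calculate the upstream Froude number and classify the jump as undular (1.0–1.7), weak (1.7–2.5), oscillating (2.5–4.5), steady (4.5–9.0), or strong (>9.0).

Fr₁ = 3.10; oscillating jump

V₁ = q/y₁ = 25.8/1.29 = 20.0 ft/s. Fr₁ = V₁/√(g·y₁) = 20.0/√(32.2×1.29) = 3.10.
Fr₁ = 3.10 lies in the oscillating range.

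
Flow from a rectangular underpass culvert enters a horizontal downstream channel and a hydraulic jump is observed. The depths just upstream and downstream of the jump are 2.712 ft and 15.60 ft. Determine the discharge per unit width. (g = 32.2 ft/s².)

q = 111.7 ft²/s

For a rectangular channel the momentum equation gives q² = ½·g·y₁·y₂·(y₁ + y₂) = ½×32.2×2.712×15.60×18.31 = 12473.
q = √12473 = 111.7 ft²/s.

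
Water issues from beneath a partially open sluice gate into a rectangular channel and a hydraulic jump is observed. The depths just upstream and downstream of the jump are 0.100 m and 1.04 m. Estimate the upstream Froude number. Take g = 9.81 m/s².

Fr₁ = 7.70

For a rectangular channel the momentum equation gives q² = ½·g·y₁·y₂·(y₁ + y₂) = ½×9.81×0.100×1.04×1.14 = 0.582.
q = √0.582 = 0.763 m²/s.
V₁ = q/y₁ = 7.63 m/s; Fr₁ = V₁/√(g·y₁) = 7.70.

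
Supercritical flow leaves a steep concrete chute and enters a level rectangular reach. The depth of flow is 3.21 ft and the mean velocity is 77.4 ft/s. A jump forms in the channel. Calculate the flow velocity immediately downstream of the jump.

V₂ = 7.53 ft/s

Fr₁ = V₁/√(g·y₁) = 77.4/√(32.2×3.21) = 7.61.
Sequent-depth ratio: y₂/y₁ = ½[√(1 + 8Fr₁²) − 1] = ½[√464.7 − 1] = 10.3.
y₂ = 10.3 × 3.21 = 33.0 ft.
q = V₁·y₁ = 77.4 × 3.21 = 248 ft²/s.
V₂ = q/y₂ = 248/33.0 = 7.53 ft/s.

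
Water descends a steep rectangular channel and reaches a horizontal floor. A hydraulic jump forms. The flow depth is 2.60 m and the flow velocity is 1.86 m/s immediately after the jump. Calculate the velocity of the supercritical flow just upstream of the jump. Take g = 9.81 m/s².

V₁ = 8.38 m/s

Fr₂ = V₂/√(g·y₂) = 1.86/√(9.81×2.60) = 0.368.
Applying the sequent-depth relation in reverse, y₁/y₂ = ½[√(1 + 8Fr₂²) − 1] = ½[√2.085 − 1] = 0.222.
y₁ = 0.222 × 2.60 = 0.577 m.
V₁ = q/y₁ = 4.84/0.577 = 8.38 m/s.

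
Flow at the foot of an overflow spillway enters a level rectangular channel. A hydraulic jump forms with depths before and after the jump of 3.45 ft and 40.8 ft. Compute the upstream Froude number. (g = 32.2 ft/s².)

Fr₁ = 8.71

For a rectangular channel the momentum equation gives q² = ½·g·y₁·y₂·(y₁ + y₂) = ½×32.2×3.45×40.8×44.2 = 100281.
q = √100281 = 317 ft²/s.
V₁ = q/y₁ = 91.8 ft/s; Fr₁ = V₁/√(g·y₁) = 8.71.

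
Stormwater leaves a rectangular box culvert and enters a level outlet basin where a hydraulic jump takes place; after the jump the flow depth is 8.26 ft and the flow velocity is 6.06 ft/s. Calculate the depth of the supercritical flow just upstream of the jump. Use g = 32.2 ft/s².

Fr₂ = V₂/√(g·y₂) = 6.06/√(32.2×8.26) = 0.372.
Since the conjugate-depth ratio holds either way, y₁/y₂ = ½[√(1 + 8Fr₂²) − 1] = ½[√2.105 − 1] = 0.225.
y₁ = 0.225 × 8.26 = 1.86 ft.

y₁ = 1.86 ft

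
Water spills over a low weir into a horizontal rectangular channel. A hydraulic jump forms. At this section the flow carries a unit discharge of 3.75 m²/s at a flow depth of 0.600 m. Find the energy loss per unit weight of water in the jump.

ΔE = 0.487 m

V₁ = q/y₁ = 3.75/0.600 = 6.25 m/s. Fr₁ = V₁/√(g·y₁) = 6.25/√(9.81×0.600) = 2.58.
By Bélanger, y₂/y₁ = ½[√(1 + 8Fr₁²) − 1] = ½[√54.09 − 1] = 3.18.
y₂ = 3.18 × 0.600 = 1.91 m.
V₂ = q/y₂ = 3.75/1.91 = 1.97 m/s. E₁ = y₁ + V₁²/2g = 2.59 m; E₂ = y₂ + V₂²/2g = 2.10 m. ΔE = E₁ − E₂ = 0.487 m.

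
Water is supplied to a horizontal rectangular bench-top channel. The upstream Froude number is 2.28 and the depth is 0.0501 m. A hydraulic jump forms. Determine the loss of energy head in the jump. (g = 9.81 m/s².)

Fr₁ = 2.28 (given).
Bélanger equation: y₂/y₁ = ½[√(1 + 8Fr₁²) − 1] = ½[√42.59 − 1] = 2.76.
y₂ = 2.76 × 0.0501 = 0.138 m.
Head loss: ΔE = (y₂ − y₁)³/(4y₁y₂) = (0.138 − 0.0501)³/(4×0.0501×0.138) = 0.000689/0.0277 = 0.0248 m.

ΔE = 0.0248 m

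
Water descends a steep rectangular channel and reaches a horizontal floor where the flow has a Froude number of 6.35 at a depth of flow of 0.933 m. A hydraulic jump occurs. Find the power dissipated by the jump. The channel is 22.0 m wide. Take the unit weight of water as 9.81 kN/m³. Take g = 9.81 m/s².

P = 44709 kW

Fr₁ = 6.35 (given).
By Bélanger, y₂/y₁ = ½[√(1 + 8Fr₁²) − 1] = ½[√323.6 − 1] = 8.49.
y₂ = 8.49 × 0.933 = 7.93 m.
V₁ = Fr₁·√(g·y₁) = 6.35×√(9.81×0.933) = 19.2 m/s; q = V₁·y₁ = 17.9 m²/s. V₂ = q/y₂ = 17.9/7.93 = 2.26 m/s. E₁ = y₁ + V₁²/2g = 19.7 m; E₂ = y₂ + V₂²/2g = 8.19 m. ΔE = E₁ − E₂ = 11.6 m.
Q = q·b = 17.9 × 22.0 = 394 m³/s. P = γ·Q·ΔE = 9.81 × 394 × 11.6 = 44709 kW.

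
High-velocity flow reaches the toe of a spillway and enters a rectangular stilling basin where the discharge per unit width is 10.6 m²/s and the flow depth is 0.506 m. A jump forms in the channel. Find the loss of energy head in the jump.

V₁ = q/y₁ = 10.6/0.506 = 20.9 m/s. Fr₁ = V₁/√(g·y₁) = 20.9/√(9.81×0.506) = 9.40.
By Bélanger, y₂/y₁ = ½[√(1 + 8Fr₁²) − 1] = ½[√708.3 − 1] = 12.8.
y₂ = 12.8 × 0.506 = 6.48 m.
Head loss: ΔE = (y₂ − y₁)³/(4y₁y₂) = (6.48 − 0.506)³/(4×0.506×6.48) = 213/13.1 = 16.3 m.

ΔE = 16.3 m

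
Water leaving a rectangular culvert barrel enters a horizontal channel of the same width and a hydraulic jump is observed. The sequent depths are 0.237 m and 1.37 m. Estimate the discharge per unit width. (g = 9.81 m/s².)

For a rectangular channel the momentum equation gives q² = ½·g·y₁·y₂·(y₁ + y₂) = ½×9.81×0.237×1.37×1.61 = 2.56.
q = √2.56 = 1.60 m²/s.

q = 1.60 m²/s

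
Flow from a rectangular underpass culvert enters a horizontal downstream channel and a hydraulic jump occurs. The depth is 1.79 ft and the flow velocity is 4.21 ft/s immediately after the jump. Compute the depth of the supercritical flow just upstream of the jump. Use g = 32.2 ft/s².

Fr₂ = V₂/√(g·y₂) = 4.21/√(32.2×1.79) = 0.555.
From the momentum equation (using Fr₂), y₁/y₂ = ½[√(1 + 8Fr₂²) − 1] = ½[√3.460 − 1] = 0.430.
y₁ = 0.430 × 1.79 = 0.770 ft.

y₁ = 0.770 ft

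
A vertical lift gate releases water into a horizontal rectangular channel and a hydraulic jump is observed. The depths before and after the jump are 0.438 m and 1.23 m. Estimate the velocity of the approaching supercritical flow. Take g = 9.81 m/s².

V₁ = 4.79 m/s

For a rectangular channel the momentum equation gives q² = ½·g·y₁·y₂·(y₁ + y₂) = ½×9.81×0.438×1.23×1.67 = 4.41.
q = √4.41 = 2.10 m²/s.
V₁ = q/y₁ = 2.10/0.438 = 4.79 m/s.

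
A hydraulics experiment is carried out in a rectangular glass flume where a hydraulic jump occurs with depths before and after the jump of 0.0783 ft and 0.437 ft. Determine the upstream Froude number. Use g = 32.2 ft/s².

Fr₁ = 4.29

For a rectangular channel the momentum equation gives q² = ½·g·y₁·y₂·(y₁ + y₂) = ½×32.2×0.0783×0.437×0.515 = 0.284.
q = √0.284 = 0.533 ft²/s.
V₁ = q/y₁ = 6.80 ft/s; Fr₁ = V₁/√(g·y₁) = 4.29.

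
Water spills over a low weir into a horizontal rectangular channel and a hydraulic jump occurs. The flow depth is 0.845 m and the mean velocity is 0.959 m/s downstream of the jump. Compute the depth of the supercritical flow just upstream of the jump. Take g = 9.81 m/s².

y₁ = 0.158 m

Fr₂ = V₂/√(g·y₂) = 0.959/√(9.81×0.845) = 0.333.
Since the conjugate-depth ratio holds either way, y₁/y₂ = ½[√(1 + 8Fr₂²) − 1] = ½[√1.888 − 1] = 0.187.
y₁ = 0.187 × 0.845 = 0.158 m.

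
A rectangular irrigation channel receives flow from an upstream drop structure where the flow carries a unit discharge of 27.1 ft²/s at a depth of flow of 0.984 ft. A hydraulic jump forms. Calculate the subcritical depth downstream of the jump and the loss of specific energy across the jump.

y₂ = 6.33 ft; ΔE = 6.14 ft

V₁ = q/y₁ = 27.1/0.984 = 27.5 ft/s. Fr₁ = V₁/√(g·y₁) = 27.5/√(32.2×0.984) = 4.89.
By Bélanger, y₂/y₁ = ½[√(1 + 8Fr₁²) − 1] = ½[√192.5 − 1] = 6.44.
y₂ = 6.44 × 0.984 = 6.33 ft.
V₂ = q/y₂ = 27.1/6.33 = 4.28 ft/s. E₁ = y₁ + V₁²/2g = 12.8 ft; E₂ = y₂ + V₂²/2g = 6.62 ft. ΔE = E₁ − E₂ = 6.14 ft.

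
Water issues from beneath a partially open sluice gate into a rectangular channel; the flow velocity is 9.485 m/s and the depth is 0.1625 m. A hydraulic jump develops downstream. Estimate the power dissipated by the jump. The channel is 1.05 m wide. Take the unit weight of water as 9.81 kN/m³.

P = 48.52 kW

Fr₁ = V₁/√(g·y₁) = 9.485/√(9.81×0.1625) = 7.512.
By Bélanger, y₂/y₁ = ½[√(1 + 8Fr₁²) − 1] = ½[√452.48 − 1] = 10.14.
y₂ = 10.14 × 0.1625 = 1.647 m.
q = V₁·y₁ = 9.485 × 0.1625 = 1.541 m²/s. V₂ = q/y₂ = 1.541/1.647 = 0.9358 m/s. E₁ = y₁ + V₁²/2g = 4.748 m; E₂ = y₂ + V₂²/2g = 1.692 m. ΔE = E₁ − E₂ = 3.056 m.
Q = q·b = 1.541 × 1.05 = 1.618 m³/s. P = γ·Q·ΔE = 9.81 × 1.618 × 3.056 = 48.52 kW.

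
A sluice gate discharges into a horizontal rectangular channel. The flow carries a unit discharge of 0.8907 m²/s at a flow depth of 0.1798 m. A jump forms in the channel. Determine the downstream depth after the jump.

y₂ = 0.8628 m

V₁ = q/y₁ = 0.8907/0.1798 = 4.954 m/s. Fr₁ = V₁/√(g·y₁) = 4.954/√(9.81×0.1798) = 3.730.
Conjugate-depth relation: y₂/y₁ = ½[√(1 + 8Fr₁²) − 1] = ½[√112.31 − 1] = 4.799.
y₂ = 4.799 × 0.1798 = 0.8628 m.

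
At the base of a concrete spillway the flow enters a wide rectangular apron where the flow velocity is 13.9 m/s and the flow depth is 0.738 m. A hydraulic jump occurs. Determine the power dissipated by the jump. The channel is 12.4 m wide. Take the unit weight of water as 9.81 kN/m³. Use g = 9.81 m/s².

Fr₁ = V₁/√(g·y₁) = 13.9/√(9.81×0.738) = 5.17.
Bélanger equation: y₂/y₁ = ½[√(1 + 8Fr₁²) − 1] = ½[√214.5 − 1] = 6.82.
y₂ = 6.82 × 0.738 = 5.04 m.
Head loss: ΔE = (y₂ − y₁)³/(4y₁y₂) = (5.04 − 0.738)³/(4×0.738×5.04) = 79.4/14.9 = 5.34 m.
q = V₁·y₁ = 13.9 × 0.738 = 10.3 m²/s. Q = q·b = 10.3 × 12.4 = 127 m³/s. P = γ·Q·ΔE = 9.81 × 127 × 5.34 = 6662 kW.

P = 6662 kW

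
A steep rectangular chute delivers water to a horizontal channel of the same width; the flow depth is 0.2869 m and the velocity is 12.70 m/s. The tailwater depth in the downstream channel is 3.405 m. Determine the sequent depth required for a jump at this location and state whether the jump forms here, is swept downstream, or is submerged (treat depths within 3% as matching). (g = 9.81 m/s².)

y₂ = 2.931 m; the jump is submerged

Fr₁ = V₁/√(g·y₁) = 12.70/√(9.81×0.2869) = 7.570.
From the momentum equation for a rectangular channel, y₂/y₁ = ½[√(1 + 8Fr₁²) − 1] = ½[√459.46 − 1] = 10.22.
y₂ = 10.22 × 0.2869 = 2.931 m.
Tailwater y_tw = 3.405 m: y_tw > y₂, so the jump is submerged.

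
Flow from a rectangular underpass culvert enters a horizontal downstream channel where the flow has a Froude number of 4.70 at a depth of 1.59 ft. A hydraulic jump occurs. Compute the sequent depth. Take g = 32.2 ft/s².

y₂ = 9.80 ft

Fr₁ = 4.70 (given).
Bélanger equation: y₂/y₁ = ½[√(1 + 8Fr₁²) − 1] = ½[√177.7 − 1] = 6.17.
y₂ = 6.17 × 1.59 = 9.80 ft.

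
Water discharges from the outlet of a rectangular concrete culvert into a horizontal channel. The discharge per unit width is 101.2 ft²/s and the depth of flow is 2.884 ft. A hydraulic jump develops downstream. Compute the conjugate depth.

y₂ = 13.48 ft

V₁ = q/y₁ = 101.2/2.884 = 35.09 ft/s. Fr₁ = V₁/√(g·y₁) = 35.09/√(32.2×2.884) = 3.641.
By Bélanger, y₂/y₁ = ½[√(1 + 8Fr₁²) − 1] = ½[√107.07 − 1] = 4.674.
y₂ = 4.674 × 2.884 = 13.48 ft.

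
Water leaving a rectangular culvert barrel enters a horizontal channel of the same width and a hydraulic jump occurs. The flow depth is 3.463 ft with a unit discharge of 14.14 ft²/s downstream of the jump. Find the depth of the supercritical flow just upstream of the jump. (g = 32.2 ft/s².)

y₁ = 0.8345 ft

V₂ = q/y₂ = 14.14/3.463 = 4.083 ft/s; Fr₂ = V₂/√(g·y₂) = 0.3867.
Applying the sequent-depth relation in reverse, y₁/y₂ = ½[√(1 + 8Fr₂²) − 1] = ½[√2.1961 − 1] = 0.2410.
y₁ = 0.2410 × 3.463 = 0.8345 ft.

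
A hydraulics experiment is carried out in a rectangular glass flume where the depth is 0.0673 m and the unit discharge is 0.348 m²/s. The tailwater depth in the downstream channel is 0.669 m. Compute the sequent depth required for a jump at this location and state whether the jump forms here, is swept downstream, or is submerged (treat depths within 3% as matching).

V₁ = q/y₁ = 0.348/0.0673 = 5.17 m/s. Fr₁ = V₁/√(g·y₁) = 5.17/√(9.81×0.0673) = 6.36.
Conjugate-depth relation: y₂/y₁ = ½[√(1 + 8Fr₁²) − 1] = ½[√325.0 − 1] = 8.51.
y₂ = 8.51 × 0.0673 = 0.573 m.
Tailwater y_tw = 0.669 m: y_tw > y₂, so the jump is submerged.

y₂ = 0.573 m; the jump is submerged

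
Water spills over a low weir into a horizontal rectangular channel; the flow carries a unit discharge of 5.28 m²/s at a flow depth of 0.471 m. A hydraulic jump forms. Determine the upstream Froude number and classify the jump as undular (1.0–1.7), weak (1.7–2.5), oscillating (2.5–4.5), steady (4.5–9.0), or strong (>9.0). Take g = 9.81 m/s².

Fr₁ = 5.22; steady jump

V₁ = q/y₁ = 5.28/0.471 = 11.2 m/s. Fr₁ = V₁/√(g·y₁) = 11.2/√(9.81×0.471) = 5.22.
Fr₁ = 5.22 lies in the steady range.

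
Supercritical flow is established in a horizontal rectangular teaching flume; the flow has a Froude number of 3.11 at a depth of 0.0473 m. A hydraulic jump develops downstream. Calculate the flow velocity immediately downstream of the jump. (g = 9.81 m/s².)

V₂ = 0.540 m/s

Fr₁ = 3.11 (given).
By Bélanger, y₂/y₁ = ½[√(1 + 8Fr₁²) − 1] = ½[√78.38 − 1] = 3.93.
y₂ = 3.93 × 0.0473 = 0.186 m.
V₁ = Fr₁·√(g·y₁) = 3.11×√(9.81×0.0473) = 2.12 m/s; q = V₁·y₁ = 0.100 m²/s.
V₂ = q/y₂ = 0.100/0.186 = 0.540 m/s.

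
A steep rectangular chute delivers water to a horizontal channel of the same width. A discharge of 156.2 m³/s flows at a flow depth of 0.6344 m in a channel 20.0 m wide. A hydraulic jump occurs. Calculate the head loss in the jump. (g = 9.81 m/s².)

q = Q/b = 156.2/20.0 = 7.810 m²/s; V₁ = q/y₁ = 12.31 m/s. Fr₁ = V₁/√(g·y₁) = 4.935.
Conjugate-depth relation: y₂/y₁ = ½[√(1 + 8Fr₁²) − 1] = ½[√195.82 − 1] = 6.497.
y₂ = 6.497 × 0.6344 = 4.122 m.
Head loss: ΔE = (y₂ − y₁)³/(4y₁y₂) = (4.122 − 0.6344)³/(4×0.6344×4.122) = 42.40/10.46 = 4.054 m.

ΔE = 4.054 m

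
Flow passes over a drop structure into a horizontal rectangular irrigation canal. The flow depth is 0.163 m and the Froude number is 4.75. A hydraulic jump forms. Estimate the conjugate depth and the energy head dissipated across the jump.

y₂ = 1.02 m; ΔE = 0.938 m

Fr₁ = 4.75 (given).
From the momentum equation for a rectangular channel, y₂/y₁ = ½[√(1 + 8Fr₁²) − 1] = ½[√181.5 − 1] = 6.24.
y₂ = 6.24 × 0.163 = 1.02 m.
Head loss: ΔE = (y₂ − y₁)³/(4y₁y₂) = (1.02 − 0.163)³/(4×0.163×1.02) = 0.622/0.663 = 0.938 m.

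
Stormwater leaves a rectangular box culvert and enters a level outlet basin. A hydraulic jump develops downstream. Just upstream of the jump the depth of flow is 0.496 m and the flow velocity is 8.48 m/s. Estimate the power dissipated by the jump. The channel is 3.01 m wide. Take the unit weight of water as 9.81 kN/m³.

P = 193 kW

Fr₁ = V₁/√(g·y₁) = 8.48/√(9.81×0.496) = 3.84.
Conjugate-depth relation: y₂/y₁ = ½[√(1 + 8Fr₁²) − 1] = ½[√119.2 − 1] = 4.96.
y₂ = 4.96 × 0.496 = 2.46 m.
Head loss: ΔE = (y₂ − y₁)³/(4y₁y₂) = (2.46 − 0.496)³/(4×0.496×2.46) = 7.58/4.88 = 1.55 m.
q = V₁·y₁ = 8.48 × 0.496 = 4.21 m²/s. Q = q·b = 4.21 × 3.01 = 12.7 m³/s. P = γ·Q·ΔE = 9.81 × 12.7 × 1.55 = 193 kW.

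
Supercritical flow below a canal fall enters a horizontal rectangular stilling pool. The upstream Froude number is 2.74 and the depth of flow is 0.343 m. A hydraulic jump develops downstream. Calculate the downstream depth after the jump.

Fr₁ = 2.74 (given).
Sequent-depth ratio: y₂/y₁ = ½[√(1 + 8Fr₁²) − 1] = ½[√61.06 − 1] = 3.41.
y₂ = 3.41 × 0.343 = 1.17 m.

y₂ = 1.17 m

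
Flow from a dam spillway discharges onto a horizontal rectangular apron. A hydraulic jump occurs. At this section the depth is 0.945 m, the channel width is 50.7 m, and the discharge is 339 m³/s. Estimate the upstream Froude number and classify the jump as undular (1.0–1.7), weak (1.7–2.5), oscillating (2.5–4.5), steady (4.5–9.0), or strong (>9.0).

Fr₁ = 2.32; weak jump

q = Q/b = 339/50.7 = 6.69 m²/s; V₁ = q/y₁ = 7.08 m/s. Fr₁ = V₁/√(g·y₁) = 2.32.
Fr₁ = 2.32 lies in the weak range.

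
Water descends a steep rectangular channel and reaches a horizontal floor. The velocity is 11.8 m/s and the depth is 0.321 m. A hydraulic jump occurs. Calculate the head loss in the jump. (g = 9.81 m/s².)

ΔE = 4.47 m

Fr₁ = V₁/√(g·y₁) = 11.8/√(9.81×0.321) = 6.65.
Sequent-depth ratio: y₂/y₁ = ½[√(1 + 8Fr₁²) − 1] = ½[√354.7 − 1] = 8.92.
y₂ = 8.92 × 0.321 = 2.86 m.
q = V₁·y₁ = 11.8 × 0.321 = 3.79 m²/s. V₂ = q/y₂ = 3.79/2.86 = 1.32 m/s. E₁ = y₁ + V₁²/2g = 7.42 m; E₂ = y₂ + V₂²/2g = 2.95 m. ΔE = E₁ − E₂ = 4.47 m.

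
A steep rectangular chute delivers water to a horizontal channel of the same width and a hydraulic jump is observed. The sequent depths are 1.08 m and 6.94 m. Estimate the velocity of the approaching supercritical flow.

For a rectangular channel the momentum equation gives q² = ½·g·y₁·y₂·(y₁ + y₂) = ½×9.81×1.08×6.94×8.02 = 295.
q = √295 = 17.2 m²/s.
V₁ = q/y₁ = 17.2/1.08 = 15.9 m/s.

V₁ = 15.9 m/s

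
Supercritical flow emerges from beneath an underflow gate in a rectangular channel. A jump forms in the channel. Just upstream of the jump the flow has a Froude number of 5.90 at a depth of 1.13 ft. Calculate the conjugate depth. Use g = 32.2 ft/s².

y₂ = 8.88 ft

Fr₁ = 5.90 (given).
From the momentum equation for a rectangular channel, y₂/y₁ = ½[√(1 + 8Fr₁²) − 1] = ½[√279.5 − 1] = 7.86.
y₂ = 7.86 × 1.13 = 8.88 ft.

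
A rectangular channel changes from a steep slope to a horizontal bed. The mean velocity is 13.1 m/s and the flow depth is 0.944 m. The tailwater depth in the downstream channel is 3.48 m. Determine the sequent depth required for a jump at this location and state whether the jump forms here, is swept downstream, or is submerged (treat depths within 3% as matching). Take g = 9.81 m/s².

Fr₁ = V₁/√(g·y₁) = 13.1/√(9.81×0.944) = 4.30.
From the momentum equation for a rectangular channel, y₂/y₁ = ½[√(1 + 8Fr₁²) − 1] = ½[√149.2 − 1] = 5.61.
y₂ = 5.61 × 0.944 = 5.29 m.
Tailwater y_tw = 3.48 m: y_tw < y₂, so the jump is swept downstream.

y₂ = 5.29 m; the jump is swept downstream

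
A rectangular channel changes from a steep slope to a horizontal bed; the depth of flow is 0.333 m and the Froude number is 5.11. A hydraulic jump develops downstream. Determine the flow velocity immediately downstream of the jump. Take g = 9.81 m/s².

Fr₁ = 5.11 (given).
Conjugate-depth relation: y₂/y₁ = ½[√(1 + 8Fr₁²) − 1] = ½[√209.9 − 1] = 6.74.
y₂ = 6.74 × 0.333 = 2.25 m.
V₁ = Fr₁·√(g·y₁) = 5.11×√(9.81×0.333) = 9.24 m/s; q = V₁·y₁ = 3.08 m²/s.
V₂ = q/y₂ = 3.08/2.25 = 1.37 m/s.

V₂ = 1.37 m/s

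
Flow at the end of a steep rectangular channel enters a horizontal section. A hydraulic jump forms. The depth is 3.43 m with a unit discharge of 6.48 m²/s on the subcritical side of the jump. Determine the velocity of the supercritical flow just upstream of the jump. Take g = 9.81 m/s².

V₁ = 10.5 m/s

V₂ = q/y₂ = 6.48/3.43 = 1.89 m/s; Fr₂ = V₂/√(g·y₂) = 0.326.
From the momentum equation (using Fr₂), y₁/y₂ = ½[√(1 + 8Fr₂²) − 1] = ½[√1.849 − 1] = 0.180.
y₁ = 0.180 × 3.43 = 0.617 m.
V₁ = q/y₁ = 6.48/0.617 = 10.5 m/s.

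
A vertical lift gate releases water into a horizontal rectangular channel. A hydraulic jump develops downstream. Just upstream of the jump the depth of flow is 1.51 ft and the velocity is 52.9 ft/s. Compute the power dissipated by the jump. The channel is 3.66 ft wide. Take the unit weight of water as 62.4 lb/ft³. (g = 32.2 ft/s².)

Fr₁ = V₁/√(g·y₁) = 52.9/√(32.2×1.51) = 7.59.
By Bélanger, y₂/y₁ = ½[√(1 + 8Fr₁²) − 1] = ½[√461.4 − 1] = 10.2.
y₂ = 10.2 × 1.51 = 15.5 ft.
Head loss: ΔE = (y₂ − y₁)³/(4y₁y₂) = (15.5 − 1.51)³/(4×1.51×15.5) = 2717/93.4 = 29.1 ft.
q = V₁·y₁ = 52.9 × 1.51 = 79.9 ft²/s. Q = q·b = 79.9 × 3.66 = 292 cfs. P = γ·Q·ΔE/550 = 62.4 × 292 × 29.1 / 550 = 965 hp.

P = 965 hp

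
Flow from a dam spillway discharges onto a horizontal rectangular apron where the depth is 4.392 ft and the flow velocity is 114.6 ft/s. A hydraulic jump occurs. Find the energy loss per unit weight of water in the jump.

ΔE = 149.4 ft

Fr₁ = V₁/√(g·y₁) = 114.6/√(32.2×4.392) = 9.637.
Bélanger equation: y₂/y₁ = ½[√(1 + 8Fr₁²) − 1] = ½[√743.92 − 1] = 13.14.
y₂ = 13.14 × 4.392 = 57.70 ft.
q = V₁·y₁ = 114.6 × 4.392 = 503.3 ft²/s. V₂ = q/y₂ = 503.3/57.70 = 8.723 ft/s. E₁ = y₁ + V₁²/2g = 208.3 ft; E₂ = y₂ + V₂²/2g = 58.88 ft. ΔE = E₁ − E₂ = 149.4 ft.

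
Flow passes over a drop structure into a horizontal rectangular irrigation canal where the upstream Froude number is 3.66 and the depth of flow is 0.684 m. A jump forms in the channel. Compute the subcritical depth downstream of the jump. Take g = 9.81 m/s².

y₂ = 3.21 m

Fr₁ = 3.66 (given).
Sequent-depth ratio: y₂/y₁ = ½[√(1 + 8Fr₁²) − 1] = ½[√108.2 − 1] = 4.70.
y₂ = 4.70 × 0.684 = 3.21 m.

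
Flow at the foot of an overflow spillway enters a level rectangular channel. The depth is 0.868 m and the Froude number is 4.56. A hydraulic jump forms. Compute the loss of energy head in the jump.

ΔE = 4.46 m

Fr₁ = 4.56 (given).
Bélanger equation: y₂/y₁ = ½[√(1 + 8Fr₁²) − 1] = ½[√167.3 − 1] = 5.97.
y₂ = 5.97 × 0.868 = 5.18 m.
Head loss: ΔE = (y₂ − y₁)³/(4y₁y₂) = (5.18 − 0.868)³/(4×0.868×5.18) = 80.2/18.0 = 4.46 m.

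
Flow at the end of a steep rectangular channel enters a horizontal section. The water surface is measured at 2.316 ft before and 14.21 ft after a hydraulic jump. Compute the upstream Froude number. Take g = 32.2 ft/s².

Fr₁ = 4.679

For a rectangular channel the momentum equation gives q² = ½·g·y₁·y₂·(y₁ + y₂) = ½×32.2×2.316×14.21×16.53 = 8756.
q = √8756 = 93.58 ft²/s.
V₁ = q/y₁ = 40.40 ft/s; Fr₁ = V₁/√(g·y₁) = 4.679.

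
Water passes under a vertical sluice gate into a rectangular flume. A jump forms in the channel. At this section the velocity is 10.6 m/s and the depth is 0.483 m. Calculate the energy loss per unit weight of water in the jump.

ΔE = 2.98 m

Fr₁ = V₁/√(g·y₁) = 10.6/√(9.81×0.483) = 4.87.
Conjugate-depth relation: y₂/y₁ = ½[√(1 + 8Fr₁²) − 1] = ½[√190.7 − 1] = 6.40.
y₂ = 6.40 × 0.483 = 3.09 m.
Head loss: ΔE = (y₂ − y₁)³/(4y₁y₂) = (3.09 − 0.483)³/(4×0.483×3.09) = 17.8/5.98 = 2.98 m.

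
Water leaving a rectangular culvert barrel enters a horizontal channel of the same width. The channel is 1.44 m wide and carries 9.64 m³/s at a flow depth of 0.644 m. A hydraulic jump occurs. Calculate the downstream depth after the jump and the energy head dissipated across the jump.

q = Q/b = 9.64/1.44 = 6.69 m²/s; V₁ = q/y₁ = 10.4 m/s. Fr₁ = V₁/√(g·y₁) = 4.14.
Sequent-depth ratio: y₂/y₁ = ½[√(1 + 8Fr₁²) − 1] = ½[√137.8 − 1] = 5.37.
y₂ = 5.37 × 0.644 = 3.46 m.
Head loss: ΔE = (y₂ − y₁)³/(4y₁y₂) = (3.46 − 0.644)³/(4×0.644×3.46) = 22.3/8.91 = 2.50 m.

y₂ = 3.46 m; ΔE = 2.50 m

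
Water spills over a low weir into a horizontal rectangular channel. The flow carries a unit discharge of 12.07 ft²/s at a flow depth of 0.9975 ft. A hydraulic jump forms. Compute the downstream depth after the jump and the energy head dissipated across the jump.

y₂ = 2.554 ft; ΔE = 0.3701 ft

V₁ = q/y₁ = 12.07/0.9975 = 12.10 ft/s. Fr₁ = V₁/√(g·y₁) = 12.10/√(32.2×0.9975) = 2.135.
Bélanger equation: y₂/y₁ = ½[√(1 + 8Fr₁²) − 1] = ½[√37.468 − 1] = 2.561.
y₂ = 2.561 × 0.9975 = 2.554 ft.
V₂ = q/y₂ = 12.07/2.554 = 4.726 ft/s. E₁ = y₁ + V₁²/2g = 3.271 ft; E₂ = y₂ + V₂²/2g = 2.901 ft. ΔE = E₁ − E₂ = 0.3701 ft.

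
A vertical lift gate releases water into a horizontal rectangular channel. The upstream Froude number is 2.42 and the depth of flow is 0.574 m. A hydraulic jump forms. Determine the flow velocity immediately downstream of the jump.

Fr₁ = 2.42 (given).
By Bélanger, y₂/y₁ = ½[√(1 + 8Fr₁²) − 1] = ½[√47.85 − 1] = 2.96.
y₂ = 2.96 × 0.574 = 1.70 m.
V₁ = Fr₁·√(g·y₁) = 2.42×√(9.81×0.574) = 5.74 m/s; q = V₁·y₁ = 3.30 m²/s.
V₂ = q/y₂ = 3.30/1.70 = 1.94 m/s.

V₂ = 1.94 m/s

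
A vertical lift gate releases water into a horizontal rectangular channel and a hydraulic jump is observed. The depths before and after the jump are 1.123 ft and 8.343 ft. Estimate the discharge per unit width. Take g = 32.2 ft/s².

For a rectangular channel the momentum equation gives q² = ½·g·y₁·y₂·(y₁ + y₂) = ½×32.2×1.123×8.343×9.466 = 1428.
q = √1428 = 37.79 ft²/s.

q = 37.79 ft²/s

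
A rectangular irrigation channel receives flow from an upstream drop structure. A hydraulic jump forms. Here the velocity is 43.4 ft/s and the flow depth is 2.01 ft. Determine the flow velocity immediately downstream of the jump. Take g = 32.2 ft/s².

Fr₁ = V₁/√(g·y₁) = 43.4/√(32.2×2.01) = 5.39.
By Bélanger, y₂/y₁ = ½[√(1 + 8Fr₁²) − 1] = ½[√233.8 − 1] = 7.15.
y₂ = 7.15 × 2.01 = 14.4 ft.
q = V₁·y₁ = 43.4 × 2.01 = 87.2 ft²/s.
V₂ = q/y₂ = 87.2/14.4 = 6.07 ft/s.

V₂ = 6.07 ft/s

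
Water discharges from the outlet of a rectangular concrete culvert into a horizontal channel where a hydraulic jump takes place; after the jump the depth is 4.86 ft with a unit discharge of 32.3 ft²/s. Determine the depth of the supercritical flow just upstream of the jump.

y₁ = 1.96 ft

V₂ = q/y₂ = 32.3/4.86 = 6.65 ft/s; Fr₂ = V₂/√(g·y₂) = 0.531.
Since the conjugate-depth ratio holds either way, y₁/y₂ = ½[√(1 + 8Fr₂²) − 1] = ½[√3.258 − 1] = 0.403.
y₁ = 0.403 × 4.86 = 1.96 ft.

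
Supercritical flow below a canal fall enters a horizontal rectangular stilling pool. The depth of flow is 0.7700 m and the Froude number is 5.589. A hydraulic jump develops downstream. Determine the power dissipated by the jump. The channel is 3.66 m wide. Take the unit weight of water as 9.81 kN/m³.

P = 2915 kW

Fr₁ = 5.589 (given).
By Bélanger, y₂/y₁ = ½[√(1 + 8Fr₁²) − 1] = ½[√250.90 − 1] = 7.420.
y₂ = 7.420 × 0.7700 = 5.713 m.
Head loss: ΔE = (y₂ − y₁)³/(4y₁y₂) = (5.713 − 0.7700)³/(4×0.7700×5.713) = 120.8/17.60 = 6.864 m.
V₁ = Fr₁·√(g·y₁) = 5.589×√(9.81×0.7700) = 15.36 m/s; q = V₁·y₁ = 11.83 m²/s. Q = q·b = 11.83 × 3.66 = 43.29 m³/s. P = γ·Q·ΔE = 9.81 × 43.29 × 6.864 = 2915 kW.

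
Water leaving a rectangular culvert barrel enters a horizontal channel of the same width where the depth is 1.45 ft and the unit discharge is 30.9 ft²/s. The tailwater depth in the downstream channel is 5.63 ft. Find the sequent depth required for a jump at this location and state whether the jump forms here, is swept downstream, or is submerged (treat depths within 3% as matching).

V₁ = q/y₁ = 30.9/1.45 = 21.3 ft/s. Fr₁ = V₁/√(g·y₁) = 21.3/√(32.2×1.45) = 3.12.
Bélanger equation: y₂/y₁ = ½[√(1 + 8Fr₁²) − 1] = ½[√78.81 − 1] = 3.94.
y₂ = 3.94 × 1.45 = 5.71 ft.
Tailwater y_tw = 5.63 ft: y_tw ≈ y₂, so the jump forms here.

y₂ = 5.71 ft; the jump forms here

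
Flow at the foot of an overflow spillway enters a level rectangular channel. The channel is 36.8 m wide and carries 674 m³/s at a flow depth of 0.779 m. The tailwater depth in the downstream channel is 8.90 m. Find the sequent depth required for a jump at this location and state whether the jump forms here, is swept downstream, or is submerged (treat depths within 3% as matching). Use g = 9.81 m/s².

y₂ = 8.99 m; the jump forms here

q = Q/b = 674/36.8 = 18.3 m²/s; V₁ = q/y₁ = 23.5 m/s. Fr₁ = V₁/√(g·y₁) = 8.50.
Bélanger equation: y₂/y₁ = ½[√(1 + 8Fr₁²) − 1] = ½[√579.7 − 1] = 11.5.
y₂ = 11.5 × 0.779 = 8.99 m.
Tailwater y_tw = 8.90 m: y_tw ≈ y₂, so the jump forms here.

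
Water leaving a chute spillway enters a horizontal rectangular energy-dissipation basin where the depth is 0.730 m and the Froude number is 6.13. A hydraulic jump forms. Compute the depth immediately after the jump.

Fr₁ = 6.13 (given).
By Bélanger, y₂/y₁ = ½[√(1 + 8Fr₁²) − 1] = ½[√301.6 − 1] = 8.18.
y₂ = 8.18 × 0.730 = 5.97 m.

y₂ = 5.97 m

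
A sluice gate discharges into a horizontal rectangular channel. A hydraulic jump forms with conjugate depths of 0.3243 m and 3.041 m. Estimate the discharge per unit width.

For a rectangular channel the momentum equation gives q² = ½·g·y₁·y₂·(y₁ + y₂) = ½×9.81×0.3243×3.041×3.365 = 16.28.
q = √16.28 = 4.035 m²/s.

q = 4.035 m²/s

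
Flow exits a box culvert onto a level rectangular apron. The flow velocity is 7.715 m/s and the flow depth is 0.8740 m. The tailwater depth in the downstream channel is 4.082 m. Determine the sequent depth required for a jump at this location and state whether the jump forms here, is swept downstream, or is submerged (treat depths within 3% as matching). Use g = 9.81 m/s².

Fr₁ = V₁/√(g·y₁) = 7.715/√(9.81×0.8740) = 2.635.
By Bélanger, y₂/y₁ = ½[√(1 + 8Fr₁²) − 1] = ½[√56.537 − 1] = 3.260.
y₂ = 3.260 × 0.8740 = 2.849 m.
Tailwater y_tw = 4.082 m: y_tw > y₂, so the jump is submerged.

y₂ = 2.849 m; the jump is submerged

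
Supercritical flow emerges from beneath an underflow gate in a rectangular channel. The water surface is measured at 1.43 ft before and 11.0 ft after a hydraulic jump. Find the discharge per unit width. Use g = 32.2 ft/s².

q = 56.1 ft²/s

For a rectangular channel the momentum equation gives q² = ½·g·y₁·y₂·(y₁ + y₂) = ½×32.2×1.43×11.0×12.4 = 3148.
q = √3148 = 56.1 ft²/s.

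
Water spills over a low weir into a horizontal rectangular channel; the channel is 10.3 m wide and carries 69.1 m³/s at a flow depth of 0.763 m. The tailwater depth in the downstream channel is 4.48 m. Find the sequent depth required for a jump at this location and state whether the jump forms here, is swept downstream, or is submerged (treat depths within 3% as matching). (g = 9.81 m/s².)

q = Q/b = 69.1/10.3 = 6.71 m²/s; V₁ = q/y₁ = 8.79 m/s. Fr₁ = V₁/√(g·y₁) = 3.21.
From the momentum equation for a rectangular channel, y₂/y₁ = ½[√(1 + 8Fr₁²) − 1] = ½[√83.63 − 1] = 4.07.
y₂ = 4.07 × 0.763 = 3.11 m.
Tailwater y_tw = 4.48 m: y_tw > y₂, so the jump is submerged.

y₂ = 3.11 m; the jump is submerged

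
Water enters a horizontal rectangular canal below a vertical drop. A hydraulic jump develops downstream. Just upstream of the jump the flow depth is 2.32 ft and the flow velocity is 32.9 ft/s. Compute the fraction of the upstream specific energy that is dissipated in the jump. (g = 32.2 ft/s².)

ΔE/E₁ = 0.368 (36.8%)

Fr₁ = V₁/√(g·y₁) = 32.9/√(32.2×2.32) = 3.81.
By Bélanger, y₂/y₁ = ½[√(1 + 8Fr₁²) − 1] = ½[√116.9 − 1] = 4.91.
y₂ = 4.91 × 2.32 = 11.4 ft.
E₁ = y₁ + V₁²/2g = 19.1 ft. ΔE = (y₂ − y₁)³/(4y₁y₂) = 7.05 ft. ΔE/E₁ = 7.05/19.1 = 0.368.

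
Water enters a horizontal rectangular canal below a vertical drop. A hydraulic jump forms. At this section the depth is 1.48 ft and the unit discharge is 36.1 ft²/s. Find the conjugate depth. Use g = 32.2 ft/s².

V₁ = q/y₁ = 36.1/1.48 = 24.4 ft/s. Fr₁ = V₁/√(g·y₁) = 24.4/√(32.2×1.48) = 3.53.
Conjugate-depth relation: y₂/y₁ = ½[√(1 + 8Fr₁²) − 1] = ½[√100.9 − 1] = 4.52.
y₂ = 4.52 × 1.48 = 6.69 ft.

y₂ = 6.69 ft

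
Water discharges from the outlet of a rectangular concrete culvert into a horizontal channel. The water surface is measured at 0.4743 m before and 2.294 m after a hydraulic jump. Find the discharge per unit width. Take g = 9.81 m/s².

q = 3.844 m²/s

For a rectangular channel the momentum equation gives q² = ½·g·y₁·y₂·(y₁ + y₂) = ½×9.81×0.4743×2.294×2.768 = 14.77.
q = √14.77 = 3.844 m²/s.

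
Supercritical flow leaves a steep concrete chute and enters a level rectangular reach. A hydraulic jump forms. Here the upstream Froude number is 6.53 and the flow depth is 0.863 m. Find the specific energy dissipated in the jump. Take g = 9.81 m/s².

Fr₁ = 6.53 (given).
By Bélanger, y₂/y₁ = ½[√(1 + 8Fr₁²) − 1] = ½[√342.1 − 1] = 8.75.
y₂ = 8.75 × 0.863 = 7.55 m.
V₁ = Fr₁·√(g·y₁) = 6.53×√(9.81×0.863) = 19.0 m/s; q = V₁·y₁ = 16.4 m²/s. V₂ = q/y₂ = 16.4/7.55 = 2.17 m/s. E₁ = y₁ + V₁²/2g = 19.3 m; E₂ = y₂ + V₂²/2g = 7.79 m. ΔE = E₁ − E₂ = 11.5 m.

ΔE = 11.5 m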